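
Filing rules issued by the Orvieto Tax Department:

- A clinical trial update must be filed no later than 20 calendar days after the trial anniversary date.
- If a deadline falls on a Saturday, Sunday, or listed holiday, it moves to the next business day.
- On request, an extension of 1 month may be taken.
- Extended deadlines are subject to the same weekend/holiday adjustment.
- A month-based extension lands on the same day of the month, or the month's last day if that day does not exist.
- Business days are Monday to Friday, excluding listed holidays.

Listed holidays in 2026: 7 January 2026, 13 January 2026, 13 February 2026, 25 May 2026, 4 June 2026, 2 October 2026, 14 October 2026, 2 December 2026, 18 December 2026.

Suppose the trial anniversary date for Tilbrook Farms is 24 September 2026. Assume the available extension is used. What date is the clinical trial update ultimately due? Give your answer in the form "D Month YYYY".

20 calendar days after 24 September 2026 is 14 October 2026.
14 October 2026 falls on a listed holiday. Rolling to the next business day gives 15 October 2026, a Thursday.
The 1 month extension carries 15 October 2026 to 15 November 2026.
15 November 2026 is a Sunday; the next business day is 16 November 2026 (Monday).
So the filing is due 16 November 2026.

16 November 2026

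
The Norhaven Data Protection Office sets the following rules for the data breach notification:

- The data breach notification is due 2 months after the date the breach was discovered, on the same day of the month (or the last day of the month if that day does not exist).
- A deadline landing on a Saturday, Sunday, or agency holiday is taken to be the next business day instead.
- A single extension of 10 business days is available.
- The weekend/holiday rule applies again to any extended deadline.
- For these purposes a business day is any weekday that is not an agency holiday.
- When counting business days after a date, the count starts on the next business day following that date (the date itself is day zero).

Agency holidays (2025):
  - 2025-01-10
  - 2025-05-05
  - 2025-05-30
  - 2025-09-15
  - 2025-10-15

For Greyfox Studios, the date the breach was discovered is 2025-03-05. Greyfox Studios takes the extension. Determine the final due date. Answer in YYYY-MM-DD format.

2 months after 2025-03-05, on the same day of the month, is 2025-05-05.
2025-05-05 falls on a listed holiday. Rolling to the next business day gives 2025-05-06, a Tuesday.
The 10-business-day extension runs from 2025-05-06 to 2025-05-20.
2025-05-20 falls on a Tuesday, which is a business day, so no adjustment is needed.
Final deadline: 2025-05-20.

2025-05-20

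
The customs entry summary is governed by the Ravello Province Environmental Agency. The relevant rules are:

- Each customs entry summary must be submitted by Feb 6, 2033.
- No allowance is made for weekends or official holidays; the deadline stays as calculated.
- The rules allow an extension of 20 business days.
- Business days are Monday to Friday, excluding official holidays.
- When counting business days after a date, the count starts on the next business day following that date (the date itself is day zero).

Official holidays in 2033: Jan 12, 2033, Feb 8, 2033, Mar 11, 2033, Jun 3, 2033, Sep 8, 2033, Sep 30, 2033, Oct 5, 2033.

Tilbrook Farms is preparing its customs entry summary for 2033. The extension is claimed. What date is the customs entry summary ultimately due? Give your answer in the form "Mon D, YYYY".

Mar 7, 2033

The statutory due date is Feb 6, 2033.
Feb 6, 2033 is a Sunday; no weekend or holiday adjustment applies.
Counting 20 further business days from Feb 6, 2033 reaches Mar 7, 2033.
Mar 7, 2033 is a Monday; no weekend or holiday adjustment applies.
Final deadline: Mar 7, 2033.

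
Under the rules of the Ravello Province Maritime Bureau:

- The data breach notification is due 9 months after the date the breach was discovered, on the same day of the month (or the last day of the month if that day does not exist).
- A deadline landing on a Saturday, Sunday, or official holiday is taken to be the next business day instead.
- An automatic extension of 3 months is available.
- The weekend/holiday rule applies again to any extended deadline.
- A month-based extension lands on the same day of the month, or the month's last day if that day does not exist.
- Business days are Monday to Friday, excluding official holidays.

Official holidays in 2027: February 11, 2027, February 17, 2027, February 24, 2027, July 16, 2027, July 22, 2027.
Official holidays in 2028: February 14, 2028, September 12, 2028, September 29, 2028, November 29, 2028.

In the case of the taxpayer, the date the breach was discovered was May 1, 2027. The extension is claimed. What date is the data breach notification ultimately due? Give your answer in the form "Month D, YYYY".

Moving 9 months forward from May 1, 2027 on the corresponding day gives February 1, 2028.
February 1, 2028 (Tuesday) is already a business day.
Applying the 3 months extension: 3 months after February 1, 2028 is May 1, 2028.
May 1, 2028 falls on a Monday, which is a business day, so no adjustment is needed.
The final due date is May 1, 2028.

May 1, 2028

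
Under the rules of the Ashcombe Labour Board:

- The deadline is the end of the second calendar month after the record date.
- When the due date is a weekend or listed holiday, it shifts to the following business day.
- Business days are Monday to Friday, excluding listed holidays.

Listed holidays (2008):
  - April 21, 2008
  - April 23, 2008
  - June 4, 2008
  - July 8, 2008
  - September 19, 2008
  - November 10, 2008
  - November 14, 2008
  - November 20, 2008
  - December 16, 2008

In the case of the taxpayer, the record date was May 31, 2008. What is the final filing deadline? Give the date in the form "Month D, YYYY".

July 31, 2008

The second month after May 31, 2008 is July 2008, whose last day is July 31, 2008.
July 31, 2008 falls on a Thursday, which is a business day, so no adjustment is needed.
Deadline: July 31, 2008.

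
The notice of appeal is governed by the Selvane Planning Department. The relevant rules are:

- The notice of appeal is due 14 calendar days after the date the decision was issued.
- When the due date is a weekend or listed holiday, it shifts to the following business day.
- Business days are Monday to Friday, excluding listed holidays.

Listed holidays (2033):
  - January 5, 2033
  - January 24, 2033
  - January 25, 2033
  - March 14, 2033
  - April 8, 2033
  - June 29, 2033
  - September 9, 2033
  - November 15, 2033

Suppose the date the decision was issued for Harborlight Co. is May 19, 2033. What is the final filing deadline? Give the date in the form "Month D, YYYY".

14 calendar days after May 19, 2033 is June 2, 2033.
June 2, 2033 falls on a Thursday, which is a business day, so no adjustment is needed.
So the filing is due June 2, 2033.

June 2, 2033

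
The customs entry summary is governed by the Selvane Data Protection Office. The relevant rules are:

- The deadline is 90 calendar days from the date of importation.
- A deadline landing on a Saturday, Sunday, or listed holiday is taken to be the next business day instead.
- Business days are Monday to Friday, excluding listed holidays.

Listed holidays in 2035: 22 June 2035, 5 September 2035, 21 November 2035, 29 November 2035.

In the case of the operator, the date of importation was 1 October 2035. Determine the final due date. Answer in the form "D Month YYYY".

31 December 2035

Adding 90 calendar days to 1 October 2035 gives 30 December 2035.
30 December 2035 is a Sunday; the next business day is 31 December 2035 (Monday).
So the filing is due 31 December 2035.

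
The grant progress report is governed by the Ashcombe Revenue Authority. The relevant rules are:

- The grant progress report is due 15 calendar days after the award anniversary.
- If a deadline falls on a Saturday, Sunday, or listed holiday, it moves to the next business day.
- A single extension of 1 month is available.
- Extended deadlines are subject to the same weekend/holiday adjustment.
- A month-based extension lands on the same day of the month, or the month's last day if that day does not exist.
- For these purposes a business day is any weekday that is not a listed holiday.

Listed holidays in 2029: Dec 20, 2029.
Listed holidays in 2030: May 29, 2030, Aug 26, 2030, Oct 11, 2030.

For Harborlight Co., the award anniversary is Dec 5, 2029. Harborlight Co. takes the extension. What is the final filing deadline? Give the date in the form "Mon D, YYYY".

15 calendar days after Dec 5, 2029 is Dec 20, 2029.
Dec 20, 2029 falls on a listed holiday. Rolling to the next business day gives Dec 21, 2029, a Friday.
The 1 month extension carries Dec 21, 2029 to Jan 21, 2030.
Since Jan 21, 2030 is a Monday and not a holiday, the date is unchanged.
Final deadline: Jan 21, 2030.

Jan 21, 2030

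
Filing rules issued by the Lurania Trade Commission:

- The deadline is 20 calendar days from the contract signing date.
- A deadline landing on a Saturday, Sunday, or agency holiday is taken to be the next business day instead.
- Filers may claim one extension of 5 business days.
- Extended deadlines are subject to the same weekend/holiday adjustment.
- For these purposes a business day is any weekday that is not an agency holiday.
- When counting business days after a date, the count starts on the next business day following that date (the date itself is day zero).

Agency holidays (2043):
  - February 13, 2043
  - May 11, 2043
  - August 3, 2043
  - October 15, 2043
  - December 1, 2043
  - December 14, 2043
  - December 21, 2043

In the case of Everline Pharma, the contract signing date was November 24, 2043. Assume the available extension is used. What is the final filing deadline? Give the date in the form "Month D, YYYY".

Trigger date November 24, 2043 + 20 calendar days = December 14, 2043.
Because December 14, 2043 is a listed holiday, the deadline becomes December 15, 2043 (Tuesday).
The 5-business-day extension runs from December 15, 2043 to December 23, 2043.
December 23, 2043 (Wednesday) is already a business day.
The final due date is December 23, 2043.

December 23, 2043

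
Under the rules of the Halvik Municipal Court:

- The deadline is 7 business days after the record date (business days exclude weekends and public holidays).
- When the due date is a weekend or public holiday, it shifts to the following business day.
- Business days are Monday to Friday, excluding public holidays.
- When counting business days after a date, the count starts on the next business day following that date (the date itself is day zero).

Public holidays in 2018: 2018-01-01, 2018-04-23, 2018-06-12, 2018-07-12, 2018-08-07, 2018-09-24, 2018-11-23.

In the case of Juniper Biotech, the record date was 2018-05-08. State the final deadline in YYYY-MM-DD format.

Starting the day after 2018-05-08 and counting 7 business days lands on 2018-05-17.
2018-05-17 falls on a Thursday, which is a business day, so no adjustment is needed.
The final due date is 2018-05-17.

2018-05-17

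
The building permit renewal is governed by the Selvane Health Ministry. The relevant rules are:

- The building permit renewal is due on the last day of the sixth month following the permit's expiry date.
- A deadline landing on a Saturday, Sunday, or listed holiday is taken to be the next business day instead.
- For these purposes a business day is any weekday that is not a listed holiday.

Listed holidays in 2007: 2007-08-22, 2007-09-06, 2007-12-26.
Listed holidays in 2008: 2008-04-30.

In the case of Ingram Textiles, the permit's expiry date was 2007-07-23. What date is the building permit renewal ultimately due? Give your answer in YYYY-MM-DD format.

2008-01-31

6 months after 2007-07-23 falls in January 2008; the last day of that month is 2008-01-31.
Since 2008-01-31 is a Thursday and not a holiday, the date is unchanged.
Deadline: 2008-01-31.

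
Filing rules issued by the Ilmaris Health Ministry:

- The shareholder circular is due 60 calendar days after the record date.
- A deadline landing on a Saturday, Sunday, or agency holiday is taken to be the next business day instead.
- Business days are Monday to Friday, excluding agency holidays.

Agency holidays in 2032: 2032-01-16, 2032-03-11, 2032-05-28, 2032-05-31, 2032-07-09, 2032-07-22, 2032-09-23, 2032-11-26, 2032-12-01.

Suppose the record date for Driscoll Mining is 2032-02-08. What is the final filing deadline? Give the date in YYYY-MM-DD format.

Trigger date 2032-02-08 + 60 calendar days = 2032-04-08.
Since 2032-04-08 is a Thursday and not a holiday, the date is unchanged.
So the filing is due 2032-04-08.

2032-04-08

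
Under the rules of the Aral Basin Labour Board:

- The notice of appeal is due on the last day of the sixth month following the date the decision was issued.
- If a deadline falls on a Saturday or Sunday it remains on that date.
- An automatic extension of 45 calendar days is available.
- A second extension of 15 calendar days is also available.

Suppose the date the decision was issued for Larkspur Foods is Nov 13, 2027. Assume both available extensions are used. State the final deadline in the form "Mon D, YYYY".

Jul 30, 2028

6 months after Nov 13, 2027 falls in May 2028; the last day of that month is May 31, 2028.
May 31, 2028 falls on a Wednesday. The rules make no weekend/holiday allowance, so it remains May 31, 2028.
With the 45-day extension, May 31, 2028 becomes Jul 15, 2028.
No adjustment is made for weekends or holidays, so Jul 15, 2028 stands.
The 15-calendar-day extension moves the deadline from Jul 15, 2028 to Jul 30, 2028.
Jul 30, 2028 falls on a Sunday. The rules make no weekend/holiday allowance, so it remains Jul 30, 2028.
Deadline: Jul 30, 2028.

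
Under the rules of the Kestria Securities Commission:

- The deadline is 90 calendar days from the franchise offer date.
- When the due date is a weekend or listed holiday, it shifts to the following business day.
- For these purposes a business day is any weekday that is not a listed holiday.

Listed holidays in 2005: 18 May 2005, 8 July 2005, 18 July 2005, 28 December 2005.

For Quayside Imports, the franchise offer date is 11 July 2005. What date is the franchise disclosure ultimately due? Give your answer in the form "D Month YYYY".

10 October 2005

90 calendar days after 11 July 2005 is 9 October 2005.
9 October 2005 is a Sunday, so it moves to the next business day, 10 October 2005 (Monday).
The final due date is 10 October 2005.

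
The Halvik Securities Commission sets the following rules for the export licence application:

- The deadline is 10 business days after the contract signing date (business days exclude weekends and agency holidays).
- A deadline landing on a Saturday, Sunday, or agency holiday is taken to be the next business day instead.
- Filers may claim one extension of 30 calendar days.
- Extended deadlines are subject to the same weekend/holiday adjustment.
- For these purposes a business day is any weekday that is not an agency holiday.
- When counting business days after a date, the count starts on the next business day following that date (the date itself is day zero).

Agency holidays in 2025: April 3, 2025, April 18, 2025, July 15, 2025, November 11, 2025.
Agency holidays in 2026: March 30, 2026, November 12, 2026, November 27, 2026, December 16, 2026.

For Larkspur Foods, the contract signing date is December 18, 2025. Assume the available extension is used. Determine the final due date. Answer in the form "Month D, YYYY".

February 2, 2026

Starting the day after December 18, 2025 and counting 10 business days lands on January 1, 2026.
January 1, 2026 is a Thursday and not a listed holiday, so it stands.
With the 30-day extension, January 1, 2026 becomes January 31, 2026.
January 31, 2026 is a Saturday, so it moves to the next business day, February 2, 2026 (Monday).
Final deadline: February 2, 2026.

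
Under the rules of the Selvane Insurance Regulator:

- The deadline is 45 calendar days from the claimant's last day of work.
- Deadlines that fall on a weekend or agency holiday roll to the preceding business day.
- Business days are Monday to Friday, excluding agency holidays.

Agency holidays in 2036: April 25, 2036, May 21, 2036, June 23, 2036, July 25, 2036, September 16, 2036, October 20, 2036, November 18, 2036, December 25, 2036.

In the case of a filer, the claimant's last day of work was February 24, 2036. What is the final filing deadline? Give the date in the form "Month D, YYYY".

April 9, 2036

From February 24, 2036, 45 calendar days later is April 9, 2036.
April 9, 2036 (Wednesday) is already a business day.
So the filing is due April 9, 2036.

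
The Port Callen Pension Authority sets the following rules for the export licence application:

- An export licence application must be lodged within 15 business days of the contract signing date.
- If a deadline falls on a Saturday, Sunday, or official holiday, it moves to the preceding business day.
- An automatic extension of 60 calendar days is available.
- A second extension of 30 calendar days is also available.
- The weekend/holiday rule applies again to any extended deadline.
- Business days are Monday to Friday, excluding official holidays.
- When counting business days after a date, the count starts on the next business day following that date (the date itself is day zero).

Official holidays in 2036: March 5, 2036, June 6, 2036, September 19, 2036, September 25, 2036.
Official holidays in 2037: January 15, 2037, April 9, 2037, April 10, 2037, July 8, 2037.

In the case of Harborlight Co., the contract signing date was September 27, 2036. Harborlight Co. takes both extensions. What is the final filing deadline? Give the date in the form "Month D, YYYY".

January 14, 2037

15 business days after September 27, 2036, excluding weekends and holidays, is October 17, 2036.
October 17, 2036 is a Friday and not a listed holiday, so it stands.
With the 60-day extension, October 17, 2036 becomes December 16, 2036.
December 16, 2036 (Tuesday) is already a business day.
With the 30-day extension, December 16, 2036 becomes January 15, 2037.
January 15, 2037 is a listed holiday; the preceding business day is January 14, 2037 (Wednesday).
The final due date is January 14, 2037.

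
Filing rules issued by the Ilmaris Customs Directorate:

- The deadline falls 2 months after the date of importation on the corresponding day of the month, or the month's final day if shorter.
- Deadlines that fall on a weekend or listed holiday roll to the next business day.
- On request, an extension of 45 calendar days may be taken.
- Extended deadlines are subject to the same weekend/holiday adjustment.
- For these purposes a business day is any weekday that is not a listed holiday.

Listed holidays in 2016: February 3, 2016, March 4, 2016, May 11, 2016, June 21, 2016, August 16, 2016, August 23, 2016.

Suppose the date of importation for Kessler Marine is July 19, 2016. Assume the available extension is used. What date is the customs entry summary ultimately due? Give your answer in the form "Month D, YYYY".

November 3, 2016

Moving 2 months forward from July 19, 2016 on the corresponding day gives September 19, 2016.
Since September 19, 2016 is a Monday and not a holiday, the date is unchanged.
The 45-calendar-day extension moves the deadline from September 19, 2016 to November 3, 2016.
November 3, 2016 falls on a Thursday, which is a business day, so no adjustment is needed.
Deadline: November 3, 2016.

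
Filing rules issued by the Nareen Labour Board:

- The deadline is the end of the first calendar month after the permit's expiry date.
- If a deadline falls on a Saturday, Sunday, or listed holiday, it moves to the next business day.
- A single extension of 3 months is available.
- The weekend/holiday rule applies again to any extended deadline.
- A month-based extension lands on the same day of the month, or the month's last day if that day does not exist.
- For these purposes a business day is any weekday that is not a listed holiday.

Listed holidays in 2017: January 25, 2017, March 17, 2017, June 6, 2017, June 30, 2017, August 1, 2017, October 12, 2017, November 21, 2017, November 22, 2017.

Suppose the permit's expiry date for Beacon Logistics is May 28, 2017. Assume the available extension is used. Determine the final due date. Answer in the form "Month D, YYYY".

October 3, 2017

The first month after May 28, 2017 is June 2017, whose last day is June 30, 2017.
June 30, 2017 is a listed holiday; the next business day is July 3, 2017 (Monday).
Applying the 3 months extension: 3 months after July 3, 2017 is October 3, 2017.
Since October 3, 2017 is a Tuesday and not a holiday, the date is unchanged.
Final deadline: October 3, 2017.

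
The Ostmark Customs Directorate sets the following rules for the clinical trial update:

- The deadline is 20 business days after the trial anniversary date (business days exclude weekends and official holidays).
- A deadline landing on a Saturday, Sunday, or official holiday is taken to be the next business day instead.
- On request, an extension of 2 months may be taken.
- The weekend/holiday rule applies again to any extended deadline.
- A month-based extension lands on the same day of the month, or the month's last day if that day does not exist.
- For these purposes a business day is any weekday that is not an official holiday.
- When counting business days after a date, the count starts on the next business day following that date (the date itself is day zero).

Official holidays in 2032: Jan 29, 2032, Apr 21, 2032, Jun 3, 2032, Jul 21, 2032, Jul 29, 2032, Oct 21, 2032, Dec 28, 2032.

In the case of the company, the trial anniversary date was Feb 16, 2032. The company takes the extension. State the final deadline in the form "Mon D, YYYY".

Counting 20 business days after Feb 16, 2032 (skipping weekends and listed holidays) reaches Mar 15, 2032.
Mar 15, 2032 falls on a Monday, which is a business day, so no adjustment is needed.
Add 2 months to Mar 15, 2032: May 15, 2032.
May 15, 2032 is a Saturday, so it moves to the next business day, May 17, 2032 (Monday).
So the filing is due May 17, 2032.

May 17, 2032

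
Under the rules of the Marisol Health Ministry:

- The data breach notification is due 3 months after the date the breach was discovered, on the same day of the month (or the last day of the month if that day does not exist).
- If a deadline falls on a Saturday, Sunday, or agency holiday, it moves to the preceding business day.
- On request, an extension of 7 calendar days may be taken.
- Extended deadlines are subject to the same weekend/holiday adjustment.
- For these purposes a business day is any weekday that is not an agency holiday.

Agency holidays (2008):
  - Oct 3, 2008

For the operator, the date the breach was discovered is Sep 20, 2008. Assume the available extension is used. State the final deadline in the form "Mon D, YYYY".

Dec 26, 2008

Moving 3 months forward from Sep 20, 2008 on the corresponding day gives Dec 20, 2008.
Dec 20, 2008 falls on a Saturday. Rolling to the preceding business day gives Dec 19, 2008, a Friday.
Add the 7 calendar-day extension to Dec 19, 2008: Dec 26, 2008.
Dec 26, 2008 is a Friday and not a listed holiday, so it stands.
Deadline: Dec 26, 2008.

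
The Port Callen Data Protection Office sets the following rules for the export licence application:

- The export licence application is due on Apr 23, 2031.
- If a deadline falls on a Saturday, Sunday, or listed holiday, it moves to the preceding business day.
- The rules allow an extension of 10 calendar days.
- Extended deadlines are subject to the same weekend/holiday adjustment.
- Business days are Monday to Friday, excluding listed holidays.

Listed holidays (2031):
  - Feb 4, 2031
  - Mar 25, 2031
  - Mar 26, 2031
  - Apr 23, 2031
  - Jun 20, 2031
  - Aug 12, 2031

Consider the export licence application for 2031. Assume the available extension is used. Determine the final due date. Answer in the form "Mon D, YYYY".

Start from the fixed due date, Apr 23, 2031.
Because Apr 23, 2031 is a listed holiday, the deadline becomes Apr 22, 2031 (Tuesday).
Applying the 10-calendar-day extension: Apr 22, 2031 + 10 days = May 2, 2031.
May 2, 2031 falls on a Friday, which is a business day, so no adjustment is needed.
Deadline: May 2, 2031.

May 2, 2031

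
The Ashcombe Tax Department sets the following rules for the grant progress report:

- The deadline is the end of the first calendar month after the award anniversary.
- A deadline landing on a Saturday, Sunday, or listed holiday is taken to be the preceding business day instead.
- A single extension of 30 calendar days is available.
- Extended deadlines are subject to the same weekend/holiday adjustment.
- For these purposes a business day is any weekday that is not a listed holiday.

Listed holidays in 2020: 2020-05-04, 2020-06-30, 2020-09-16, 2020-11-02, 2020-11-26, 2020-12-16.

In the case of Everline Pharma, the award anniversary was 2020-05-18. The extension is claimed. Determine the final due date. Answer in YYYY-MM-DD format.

1 month after 2020-05-18 falls in June 2020; the last day of that month is 2020-06-30.
Because 2020-06-30 is a listed holiday, the deadline becomes 2020-06-29 (Monday).
The 30-calendar-day extension moves the deadline from 2020-06-29 to 2020-07-29.
2020-07-29 (Wednesday) is already a business day.
The final due date is 2020-07-29.

2020-07-29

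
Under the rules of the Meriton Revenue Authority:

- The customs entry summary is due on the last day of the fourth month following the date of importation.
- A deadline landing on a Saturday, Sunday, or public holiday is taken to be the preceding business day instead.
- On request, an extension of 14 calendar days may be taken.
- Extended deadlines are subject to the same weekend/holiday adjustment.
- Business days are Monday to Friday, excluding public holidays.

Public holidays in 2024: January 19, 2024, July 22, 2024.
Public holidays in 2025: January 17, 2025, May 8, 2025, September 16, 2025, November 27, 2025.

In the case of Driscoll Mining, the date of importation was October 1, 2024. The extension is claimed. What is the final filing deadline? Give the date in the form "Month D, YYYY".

4 months after October 1, 2024 falls in February 2025; the last day of that month is February 28, 2025.
Since February 28, 2025 is a Friday and not a holiday, the date is unchanged.
With the 14-day extension, February 28, 2025 becomes March 14, 2025.
March 14, 2025 (Friday) is already a business day.
Final deadline: March 14, 2025.

March 14, 2025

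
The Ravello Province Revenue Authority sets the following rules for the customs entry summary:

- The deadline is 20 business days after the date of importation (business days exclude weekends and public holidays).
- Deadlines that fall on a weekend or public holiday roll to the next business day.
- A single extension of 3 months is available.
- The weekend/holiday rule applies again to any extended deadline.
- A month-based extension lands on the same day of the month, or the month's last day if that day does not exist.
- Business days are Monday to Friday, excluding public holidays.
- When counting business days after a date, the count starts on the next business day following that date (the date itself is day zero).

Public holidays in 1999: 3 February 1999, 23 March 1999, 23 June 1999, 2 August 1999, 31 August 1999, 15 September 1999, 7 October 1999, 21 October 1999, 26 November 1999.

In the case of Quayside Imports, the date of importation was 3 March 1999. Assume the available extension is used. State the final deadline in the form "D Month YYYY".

Starting the day after 3 March 1999 and counting 20 business days lands on 1 April 1999.
1 April 1999 falls on a Thursday, which is a business day, so no adjustment is needed.
Add 3 months to 1 April 1999: 1 July 1999.
Since 1 July 1999 is a Thursday and not a holiday, the date is unchanged.
Final deadline: 1 July 1999.

1 July 1999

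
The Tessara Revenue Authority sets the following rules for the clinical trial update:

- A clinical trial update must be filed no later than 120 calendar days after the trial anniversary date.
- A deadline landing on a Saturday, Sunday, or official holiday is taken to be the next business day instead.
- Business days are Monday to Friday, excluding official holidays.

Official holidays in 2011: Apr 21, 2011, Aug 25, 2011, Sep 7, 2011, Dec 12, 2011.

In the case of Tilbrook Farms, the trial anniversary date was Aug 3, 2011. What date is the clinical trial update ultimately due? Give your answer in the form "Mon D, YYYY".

Adding 120 calendar days to Aug 3, 2011 gives Dec 1, 2011.
Dec 1, 2011 falls on a Thursday, which is a business day, so no adjustment is needed.
The final due date is Dec 1, 2011.

Dec 1, 2011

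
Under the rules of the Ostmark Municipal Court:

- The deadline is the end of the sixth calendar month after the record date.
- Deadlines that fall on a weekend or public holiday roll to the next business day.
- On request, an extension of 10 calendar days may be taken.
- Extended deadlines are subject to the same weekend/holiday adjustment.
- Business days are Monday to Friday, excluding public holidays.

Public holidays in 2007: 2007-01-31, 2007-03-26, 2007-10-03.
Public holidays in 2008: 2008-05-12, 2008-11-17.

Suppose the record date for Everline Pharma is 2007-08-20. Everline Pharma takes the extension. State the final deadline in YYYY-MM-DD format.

2008-03-10

The sixth month after 2007-08-20 is February 2008, whose last day is 2008-02-29.
2008-02-29 is a Friday and not a listed holiday, so it stands.
Add the 10 calendar-day extension to 2008-02-29: 2008-03-10.
2008-03-10 is a Monday and not a listed holiday, so it stands.
Deadline: 2008-03-10.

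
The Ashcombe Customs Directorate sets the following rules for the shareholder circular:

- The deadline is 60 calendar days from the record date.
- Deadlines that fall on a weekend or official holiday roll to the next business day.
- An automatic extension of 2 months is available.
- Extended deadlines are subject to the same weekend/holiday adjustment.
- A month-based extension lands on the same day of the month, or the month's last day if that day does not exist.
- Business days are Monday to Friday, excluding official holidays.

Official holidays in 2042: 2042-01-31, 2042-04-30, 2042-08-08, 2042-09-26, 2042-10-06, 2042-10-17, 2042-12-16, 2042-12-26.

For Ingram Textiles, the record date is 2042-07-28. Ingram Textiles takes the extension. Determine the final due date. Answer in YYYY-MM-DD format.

2042-12-01

60 calendar days after 2042-07-28 is 2042-09-26.
Because 2042-09-26 is a listed holiday, the deadline becomes 2042-09-29 (Monday).
Applying the 2 months extension: 2 months after 2042-09-29 is 2042-11-29.
2042-11-29 is a Saturday; the next business day is 2042-12-01 (Monday).
So the filing is due 2042-12-01.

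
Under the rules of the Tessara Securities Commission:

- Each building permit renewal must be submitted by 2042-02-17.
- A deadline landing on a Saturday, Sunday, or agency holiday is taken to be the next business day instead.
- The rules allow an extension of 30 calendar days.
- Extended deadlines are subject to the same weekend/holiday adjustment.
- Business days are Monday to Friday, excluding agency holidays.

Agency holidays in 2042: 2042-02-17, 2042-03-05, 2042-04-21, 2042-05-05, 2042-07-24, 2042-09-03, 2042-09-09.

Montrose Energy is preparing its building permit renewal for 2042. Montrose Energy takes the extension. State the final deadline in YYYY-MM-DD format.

Start from the fixed due date, 2042-02-17.
2042-02-17 falls on a listed holiday. Rolling to the next business day gives 2042-02-18, a Tuesday.
With the 30-day extension, 2042-02-18 becomes 2042-03-20.
2042-03-20 falls on a Thursday, which is a business day, so no adjustment is needed.
So the filing is due 2042-03-20.

2042-03-20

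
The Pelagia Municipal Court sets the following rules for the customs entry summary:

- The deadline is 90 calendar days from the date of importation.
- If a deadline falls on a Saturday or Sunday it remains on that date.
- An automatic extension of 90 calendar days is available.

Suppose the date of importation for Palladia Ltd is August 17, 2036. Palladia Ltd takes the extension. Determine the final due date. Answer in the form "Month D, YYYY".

February 13, 2037

Trigger date August 17, 2036 + 90 calendar days = November 15, 2036.
No adjustment is made for weekends or holidays, so November 15, 2036 stands.
With the 90-day extension, November 15, 2036 becomes February 13, 2037.
February 13, 2037 is a Friday; no weekend or holiday adjustment applies.
The final due date is February 13, 2037.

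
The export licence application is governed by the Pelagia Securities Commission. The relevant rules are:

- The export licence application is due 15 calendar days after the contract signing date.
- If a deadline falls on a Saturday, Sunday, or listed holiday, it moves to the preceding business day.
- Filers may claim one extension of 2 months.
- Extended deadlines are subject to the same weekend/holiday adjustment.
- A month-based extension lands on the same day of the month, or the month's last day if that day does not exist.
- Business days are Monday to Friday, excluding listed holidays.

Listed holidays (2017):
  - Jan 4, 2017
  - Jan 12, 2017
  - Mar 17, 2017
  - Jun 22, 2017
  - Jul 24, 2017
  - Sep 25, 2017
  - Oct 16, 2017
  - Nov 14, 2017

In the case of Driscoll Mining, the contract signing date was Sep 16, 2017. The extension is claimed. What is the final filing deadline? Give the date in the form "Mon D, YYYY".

15 calendar days after Sep 16, 2017 is Oct 1, 2017.
Oct 1, 2017 falls on a Sunday. Rolling to the preceding business day gives Sep 29, 2017, a Friday.
Applying the 2 months extension: 2 months after Sep 29, 2017 is Nov 29, 2017.
Nov 29, 2017 is a Wednesday and not a listed holiday, so it stands.
So the filing is due Nov 29, 2017.

Nov 29, 2017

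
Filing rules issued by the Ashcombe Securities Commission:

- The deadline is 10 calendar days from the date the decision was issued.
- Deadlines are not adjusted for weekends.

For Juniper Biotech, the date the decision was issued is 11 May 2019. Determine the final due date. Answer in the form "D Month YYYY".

21 May 2019

Adding 10 calendar days to 11 May 2019 gives 21 May 2019.
21 May 2019 is a Tuesday; no weekend or holiday adjustment applies.
Deadline: 21 May 2019.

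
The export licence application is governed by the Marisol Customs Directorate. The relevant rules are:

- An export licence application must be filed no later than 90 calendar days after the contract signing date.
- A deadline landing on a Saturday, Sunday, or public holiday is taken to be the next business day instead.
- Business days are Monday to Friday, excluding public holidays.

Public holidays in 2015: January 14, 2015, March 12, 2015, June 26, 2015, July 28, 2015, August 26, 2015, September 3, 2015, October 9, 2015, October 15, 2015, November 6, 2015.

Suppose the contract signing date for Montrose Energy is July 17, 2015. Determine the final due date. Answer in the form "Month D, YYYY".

Adding 90 calendar days to July 17, 2015 gives October 15, 2015.
October 15, 2015 falls on a listed holiday. Rolling to the next business day gives October 16, 2015, a Friday.
The final due date is October 16, 2015.

October 16, 2015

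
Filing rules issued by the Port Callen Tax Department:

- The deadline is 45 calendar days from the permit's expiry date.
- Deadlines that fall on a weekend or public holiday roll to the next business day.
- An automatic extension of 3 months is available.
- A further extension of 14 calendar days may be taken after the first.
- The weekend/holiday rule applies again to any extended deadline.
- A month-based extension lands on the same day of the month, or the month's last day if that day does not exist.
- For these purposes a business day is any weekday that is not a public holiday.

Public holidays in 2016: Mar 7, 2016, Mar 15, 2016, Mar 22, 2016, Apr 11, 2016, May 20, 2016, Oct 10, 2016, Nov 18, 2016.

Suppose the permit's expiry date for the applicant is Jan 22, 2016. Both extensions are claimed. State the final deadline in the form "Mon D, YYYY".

Jun 22, 2016

45 calendar days after Jan 22, 2016 is Mar 7, 2016.
Mar 7, 2016 falls on a listed holiday. Rolling to the next business day gives Mar 8, 2016, a Tuesday.
Add 3 months to Mar 8, 2016: Jun 8, 2016.
Since Jun 8, 2016 is a Wednesday and not a holiday, the date is unchanged.
The 14-calendar-day extension moves the deadline from Jun 8, 2016 to Jun 22, 2016.
Since Jun 22, 2016 is a Wednesday and not a holiday, the date is unchanged.
Deadline: Jun 22, 2016.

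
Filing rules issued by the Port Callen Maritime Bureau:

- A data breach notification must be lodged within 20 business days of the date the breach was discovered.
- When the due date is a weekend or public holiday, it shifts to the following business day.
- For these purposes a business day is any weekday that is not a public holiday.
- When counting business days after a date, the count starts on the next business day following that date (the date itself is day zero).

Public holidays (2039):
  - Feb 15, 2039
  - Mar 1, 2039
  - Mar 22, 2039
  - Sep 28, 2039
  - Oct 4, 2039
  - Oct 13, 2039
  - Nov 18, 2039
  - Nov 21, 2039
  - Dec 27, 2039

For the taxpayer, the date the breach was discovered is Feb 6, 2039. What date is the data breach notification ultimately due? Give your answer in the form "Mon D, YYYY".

Mar 8, 2039

Starting the day after Feb 6, 2039 and counting 20 business days lands on Mar 8, 2039.
Since Mar 8, 2039 is a Tuesday and not a holiday, the date is unchanged.
So the filing is due Mar 8, 2039.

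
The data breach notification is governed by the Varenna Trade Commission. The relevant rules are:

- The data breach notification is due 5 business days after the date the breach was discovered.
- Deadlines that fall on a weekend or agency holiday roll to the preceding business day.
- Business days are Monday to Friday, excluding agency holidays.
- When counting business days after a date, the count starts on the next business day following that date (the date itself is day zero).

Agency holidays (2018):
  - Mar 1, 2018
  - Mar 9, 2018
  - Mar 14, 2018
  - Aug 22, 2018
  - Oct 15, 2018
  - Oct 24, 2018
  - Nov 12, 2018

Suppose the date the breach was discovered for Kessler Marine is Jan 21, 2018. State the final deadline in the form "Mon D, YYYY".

Jan 26, 2018

Counting 5 business days after Jan 21, 2018 (skipping weekends and listed holidays) reaches Jan 26, 2018.
Jan 26, 2018 falls on a Friday, which is a business day, so no adjustment is needed.
The final due date is Jan 26, 2018.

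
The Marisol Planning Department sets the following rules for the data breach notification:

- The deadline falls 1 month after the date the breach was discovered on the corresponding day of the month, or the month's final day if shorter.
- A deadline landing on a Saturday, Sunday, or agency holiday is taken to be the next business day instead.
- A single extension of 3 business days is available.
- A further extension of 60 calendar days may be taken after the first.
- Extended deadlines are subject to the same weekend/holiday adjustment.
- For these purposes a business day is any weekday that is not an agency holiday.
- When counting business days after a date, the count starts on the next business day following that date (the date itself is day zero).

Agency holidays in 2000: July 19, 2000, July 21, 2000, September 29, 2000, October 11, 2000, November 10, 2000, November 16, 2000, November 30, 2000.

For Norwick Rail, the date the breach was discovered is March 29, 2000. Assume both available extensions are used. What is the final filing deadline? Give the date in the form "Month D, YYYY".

July 3, 2000

Moving 1 month forward from March 29, 2000 on the corresponding day gives April 29, 2000.
April 29, 2000 is a Saturday; the next business day is May 1, 2000 (Monday).
Counting 3 further business days from May 1, 2000 reaches May 4, 2000.
May 4, 2000 falls on a Thursday, which is a business day, so no adjustment is needed.
The 60-calendar-day extension moves the deadline from May 4, 2000 to July 3, 2000.
July 3, 2000 falls on a Monday, which is a business day, so no adjustment is needed.
Deadline: July 3, 2000.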